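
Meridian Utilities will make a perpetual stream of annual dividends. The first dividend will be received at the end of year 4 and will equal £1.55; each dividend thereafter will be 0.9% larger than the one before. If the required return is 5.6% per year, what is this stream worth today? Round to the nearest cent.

Value at end of year 3: C₁ / (r − g) = £1.55 / (0.056 − 0.009) = £32.9787
Discount to today: PV = £32.9787 / (1 + 0.056)^3 = £32.9787 / 1.177584 = £28.01

£28.01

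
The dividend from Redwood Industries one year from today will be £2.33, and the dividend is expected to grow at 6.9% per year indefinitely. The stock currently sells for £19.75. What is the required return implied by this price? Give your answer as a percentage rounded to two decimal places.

P = D₁/(r − g) ⇒ r = D₁/P + g = £2.3300/£19.75 + 0.069 = 0.117975 + 0.069 = 0.186975

18.70%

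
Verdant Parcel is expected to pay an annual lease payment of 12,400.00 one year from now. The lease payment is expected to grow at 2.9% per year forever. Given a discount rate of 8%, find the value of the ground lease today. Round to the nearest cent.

243137.25

Growing perpetuity: P = D₁ / (r − g) = 12,400.0000 / (0.08 − 0.029) = 243,137.25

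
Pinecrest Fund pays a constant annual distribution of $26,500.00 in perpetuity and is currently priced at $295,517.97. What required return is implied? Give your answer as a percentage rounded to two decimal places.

P = C/r ⇒ r = C/P = $26,500.00/$295,517.97 = 0.089673

8.97%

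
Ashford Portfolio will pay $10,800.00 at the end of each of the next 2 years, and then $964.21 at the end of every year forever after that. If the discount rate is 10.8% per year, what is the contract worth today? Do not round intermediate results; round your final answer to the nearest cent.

$25816.73

PV of 2-year annuity: $10,800.00 × [1 − (1+0.108)^−2] / 0.108 = 18544.48774
Perpetuity value at year 2: $964.21 / 0.108 = 8927.87037
PV of perpetuity: 8927.87037 / (1+0.108)^2 = 7272.24254
Total PV = 18544.48774 + 7272.24254 = 25816.73029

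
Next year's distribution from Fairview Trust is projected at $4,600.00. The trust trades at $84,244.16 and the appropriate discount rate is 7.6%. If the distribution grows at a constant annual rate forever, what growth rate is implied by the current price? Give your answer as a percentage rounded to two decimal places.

P = D₁/(r−g) ⇒ g = r − D₁/P = 0.076 − $4,600.00/$84,244.16 = 0.021397

2.14%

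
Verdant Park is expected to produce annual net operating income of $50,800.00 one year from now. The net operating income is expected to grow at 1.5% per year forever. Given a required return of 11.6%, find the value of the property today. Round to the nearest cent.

$502970.30

Growing perpetuity: P = D₁ / (r − g) = $50,800.0000 / (0.116 − 0.015) = $502,970.30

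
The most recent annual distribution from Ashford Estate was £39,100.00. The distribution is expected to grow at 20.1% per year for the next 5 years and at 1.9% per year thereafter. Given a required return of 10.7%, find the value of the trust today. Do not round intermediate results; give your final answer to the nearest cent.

D_1 = 46959.10000
D_2 = 56397.87910
D_3 = 67733.85280
D_4 = 81348.35721
D_5 = 97699.37701
Terminal value at year 5: TV = D_5×(1+g_2)/(r−g_2) = 99555.66517/0.088 = 1131314.37698
P_0 = D_1/(1+r)^1 + D_2/(1+r)^2 + D_3/(1+r)^3 + D_4/(1+r)^4 + D_5/(1+r)^5 + TV/(1+r)^5
    = 42420.14453 + 46022.21643 + 49930.15531 + 54169.93363 + 58769.72926 + 680526.75132 = 931838.93049

£931838.93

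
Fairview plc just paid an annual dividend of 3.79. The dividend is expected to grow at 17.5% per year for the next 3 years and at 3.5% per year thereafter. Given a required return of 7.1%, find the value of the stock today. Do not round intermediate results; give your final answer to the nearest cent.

D_1 = 4.45325
D_2 = 5.23257
D_3 = 6.14827
Terminal value at year 3: TV = D_3×(1+g_2)/(r−g_2) = 6.36346/0.036 = 176.76271
P_0 = D_1/(1+r)^1 + D_2/(1+r)^2 + D_3/(1+r)^3 + TV/(1+r)^3
    = 4.15803 + 4.56180 + 5.00477 + 143.88723 = 157.61183

157.61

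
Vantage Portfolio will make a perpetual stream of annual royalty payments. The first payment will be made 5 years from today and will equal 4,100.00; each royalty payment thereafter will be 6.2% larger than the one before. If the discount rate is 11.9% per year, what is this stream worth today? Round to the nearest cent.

45876.33

Value at end of year 4: C₁ / (r − g) = 4,100.00 / (0.119 − 0.062) = 71,929.8246
Discount to today: PV = 71,929.8246 / (1 + 0.119)^4 = 71,929.8246 / 1.567907 = 45,876.33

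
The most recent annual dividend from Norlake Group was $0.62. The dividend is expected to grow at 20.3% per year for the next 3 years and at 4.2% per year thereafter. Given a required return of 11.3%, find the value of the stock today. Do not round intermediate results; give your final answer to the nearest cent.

$13.67

D_1 = 0.74586
D_2 = 0.89727
D_3 = 1.07942
Terminal value at year 3: TV = D_3×(1+g_2)/(r−g_2) = 1.12475/0.071 = 15.84156
P_0 = D_1/(1+r)^1 + D_2/(1+r)^2 + D_3/(1+r)^3 + TV/(1+r)^3
    = 0.67013 + 0.72432 + 0.78289 + 11.48980 = 13.66715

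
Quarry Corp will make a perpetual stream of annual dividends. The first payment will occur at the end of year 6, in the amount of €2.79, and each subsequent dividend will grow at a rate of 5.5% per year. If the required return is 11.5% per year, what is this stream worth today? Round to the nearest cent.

€26.98

Value at end of year 5: C₁ / (r − g) = €2.79 / (0.115 − 0.055) = €46.5000
Discount to today: PV = €46.5000 / (1 + 0.115)^5 = €46.5000 / 1.723353 = €26.98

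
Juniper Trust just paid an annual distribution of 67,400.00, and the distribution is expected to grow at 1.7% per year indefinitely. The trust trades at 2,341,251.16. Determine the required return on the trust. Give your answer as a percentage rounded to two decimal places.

D₁ = 67,400.00 × 1.017 = 68,545.8000
P = D₁/(r − g) ⇒ r = D₁/P + g = 68,545.8000/2,341,251.16 + 0.017 = 0.029277 + 0.017 = 0.046277

4.63%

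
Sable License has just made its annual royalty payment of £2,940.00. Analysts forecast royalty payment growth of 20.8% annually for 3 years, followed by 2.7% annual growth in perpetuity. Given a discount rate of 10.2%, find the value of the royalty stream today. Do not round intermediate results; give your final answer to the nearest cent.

D_1 = 3551.52000
D_2 = 4290.23616
D_3 = 5182.60528
Terminal value at year 3: TV = D_3×(1+g_2)/(r−g_2) = 5322.53562/0.075 = 70967.14165
P_0 = D_1/(1+r)^1 + D_2/(1+r)^2 + D_3/(1+r)^3 + TV/(1+r)^3
    = 3222.79492 + 3532.79153 + 3872.60632 + 53028.88919 = 63657.08195

£63657.08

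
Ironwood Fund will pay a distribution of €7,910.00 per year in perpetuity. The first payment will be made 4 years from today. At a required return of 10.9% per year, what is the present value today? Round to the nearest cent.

€53205.36

Value at end of year 3: C / r = €7,910.00 / 0.109 = €72,568.8073
Discount to today: PV = €72,568.8073 / (1 + 0.109)^3 = €72,568.8073 / 1.363938 = €53,205.36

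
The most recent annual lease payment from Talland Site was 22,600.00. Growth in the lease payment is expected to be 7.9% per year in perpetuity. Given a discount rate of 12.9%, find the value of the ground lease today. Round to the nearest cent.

D₁ = D₀ × (1 + g) = 22,600.00 × 1.079 = 24,385.4000
Growing perpetuity: P = D₁ / (r − g) = 24,385.4000 / (0.129 − 0.079) = 487,708.00

487708.00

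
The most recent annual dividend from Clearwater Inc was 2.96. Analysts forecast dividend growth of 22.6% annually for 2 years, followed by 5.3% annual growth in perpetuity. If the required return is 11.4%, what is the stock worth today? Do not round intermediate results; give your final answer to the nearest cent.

68.73

D_1 = 3.62896
D_2 = 4.44910
Terminal value at year 2: TV = D_2×(1+g_2)/(r−g_2) = 4.68491/0.061 = 76.80176
P_0 = D_1/(1+r)^1 + D_2/(1+r)^2 + TV/(1+r)^2
    = 3.25759 + 3.58511 + 61.88720 = 68.72990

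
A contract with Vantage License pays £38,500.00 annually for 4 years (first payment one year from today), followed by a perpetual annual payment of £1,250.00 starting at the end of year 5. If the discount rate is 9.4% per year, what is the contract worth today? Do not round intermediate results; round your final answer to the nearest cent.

£132925.45

PV of 4-year annuity: £38,500.00 × [1 − (1+0.094)^−4] / 0.094 = 123641.92433
Perpetuity value at year 4: £1,250.00 / 0.094 = 13297.87234
PV of perpetuity: 13297.87234 / (1+0.094)^4 = 9283.52415
Total PV = 123641.92433 + 9283.52415 = 132925.44848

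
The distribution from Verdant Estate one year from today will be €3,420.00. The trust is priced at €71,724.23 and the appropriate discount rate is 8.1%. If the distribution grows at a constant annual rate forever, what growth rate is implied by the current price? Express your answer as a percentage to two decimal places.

3.33%

P = D₁/(r−g) ⇒ g = r − D₁/P = 0.081 − €3,420.00/€71,724.23 = 0.033317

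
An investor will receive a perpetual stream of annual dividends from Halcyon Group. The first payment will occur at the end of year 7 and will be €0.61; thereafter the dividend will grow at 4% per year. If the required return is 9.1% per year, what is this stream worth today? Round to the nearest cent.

Value at end of year 6: C₁ / (r − g) = €0.61 / (0.091 − 0.04) = €11.9608
Discount to today: PV = €11.9608 / (1 + 0.091)^6 = €11.9608 / 1.686353 = €7.09

€7.09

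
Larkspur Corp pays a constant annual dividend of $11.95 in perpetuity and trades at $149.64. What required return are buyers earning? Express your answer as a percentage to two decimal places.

7.99%

P = C/r ⇒ r = C/P = $11.95/$149.64 = 0.079858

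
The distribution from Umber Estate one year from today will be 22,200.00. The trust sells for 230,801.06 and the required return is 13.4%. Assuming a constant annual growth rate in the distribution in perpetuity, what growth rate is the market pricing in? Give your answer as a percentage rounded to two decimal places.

P = D₁/(r−g) ⇒ g = r − D₁/P = 0.134 − 22,200.00/230,801.06 = 0.037813

3.78%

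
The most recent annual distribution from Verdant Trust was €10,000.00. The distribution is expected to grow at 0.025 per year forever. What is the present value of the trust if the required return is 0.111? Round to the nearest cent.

€119186.05

D₁ = D₀ × (1 + g) = €10,000.00 × 1.025 = €10,250.0000
Growing perpetuity: P = D₁ / (r − g) = €10,250.0000 / (0.111 − 0.025) = €119,186.05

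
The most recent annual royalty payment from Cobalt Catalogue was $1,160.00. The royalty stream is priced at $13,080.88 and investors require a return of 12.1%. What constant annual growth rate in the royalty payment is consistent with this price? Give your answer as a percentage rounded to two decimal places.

2.97%

P = D₀(1+g)/(r−g) ⇒ P(r−g) = D₀(1+g) ⇒ g(P+D₀) = P·r − D₀
g = (P·r − D₀)/(P + D₀) = ($13,080.88×0.121 − $1,160.00) / ($13,080.88 + $1,160.00) = 0.029688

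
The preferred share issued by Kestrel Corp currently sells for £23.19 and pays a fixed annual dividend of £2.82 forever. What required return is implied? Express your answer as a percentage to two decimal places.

P = C/r ⇒ r = C/P = £2.82/£23.19 = 0.121604

12.16%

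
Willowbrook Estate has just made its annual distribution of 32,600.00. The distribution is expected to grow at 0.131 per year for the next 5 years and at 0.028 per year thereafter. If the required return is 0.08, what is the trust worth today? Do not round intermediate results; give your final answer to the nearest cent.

D_1 = 36870.60000
D_2 = 41700.64860
D_3 = 47163.43357
D_4 = 53341.84336
D_5 = 60329.62484
Terminal value at year 5: TV = D_5×(1+g_2)/(r−g_2) = 62018.85434/0.052 = 1192670.27577
P_0 = D_1/(1+r)^1 + D_2/(1+r)^2 + D_3/(1+r)^3 + D_4/(1+r)^4 + D_5/(1+r)^5 + TV/(1+r)^5
    = 34139.44444 + 35751.58488 + 37439.85416 + 39207.84728 + 41059.32895 + 811711.34929 = 999309.40900

999309.41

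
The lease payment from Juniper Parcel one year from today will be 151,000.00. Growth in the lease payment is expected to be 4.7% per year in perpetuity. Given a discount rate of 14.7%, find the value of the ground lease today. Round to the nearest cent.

1510000.00

Growing perpetuity: P = D₁ / (r − g) = 151,000.0000 / (0.147 − 0.047) = 1,510,000.00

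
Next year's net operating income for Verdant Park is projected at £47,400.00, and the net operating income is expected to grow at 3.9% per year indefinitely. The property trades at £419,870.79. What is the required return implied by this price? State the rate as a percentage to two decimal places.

P = D₁/(r − g) ⇒ r = D₁/P + g = £47,400.0000/£419,870.79 + 0.039 = 0.112892 + 0.039 = 0.151892

15.19%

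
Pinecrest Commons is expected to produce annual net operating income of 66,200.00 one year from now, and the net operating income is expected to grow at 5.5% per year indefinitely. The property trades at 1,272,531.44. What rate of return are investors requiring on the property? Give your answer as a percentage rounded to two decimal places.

10.70%

P = D₁/(r − g) ⇒ r = D₁/P + g = 66,200.0000/1,272,531.44 + 0.055 = 0.052022 + 0.055 = 0.107022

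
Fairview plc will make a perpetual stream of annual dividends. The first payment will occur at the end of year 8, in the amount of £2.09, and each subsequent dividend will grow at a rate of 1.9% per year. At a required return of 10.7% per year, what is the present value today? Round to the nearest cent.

Value at end of year 7: C₁ / (r − g) = £2.09 / (0.107 − 0.019) = £23.7500
Discount to today: PV = £23.7500 / (1 + 0.107)^7 = £23.7500 / 2.037198 = £11.66

£11.66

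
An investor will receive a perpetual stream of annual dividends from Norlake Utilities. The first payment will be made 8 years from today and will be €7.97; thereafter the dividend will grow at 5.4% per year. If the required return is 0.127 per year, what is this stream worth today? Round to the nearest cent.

€47.28

Value at end of year 7: C₁ / (r − g) = €7.97 / (0.127 − 0.054) = €109.1781
Discount to today: PV = €109.1781 / (1 + 0.127)^7 = €109.1781 / 2.309231 = €47.28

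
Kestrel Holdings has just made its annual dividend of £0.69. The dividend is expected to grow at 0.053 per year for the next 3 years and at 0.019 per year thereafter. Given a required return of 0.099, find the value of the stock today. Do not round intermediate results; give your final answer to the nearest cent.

D_1 = 0.72657
D_2 = 0.76508
D_3 = 0.80563
Terminal value at year 3: TV = D_3×(1+g_2)/(r−g_2) = 0.82093/0.08 = 10.26168
P_0 = D_1/(1+r)^1 + D_2/(1+r)^2 + D_3/(1+r)^3 + TV/(1+r)^3
    = 0.66112 + 0.63345 + 0.60693 + 7.73082 = 9.63232

£9.63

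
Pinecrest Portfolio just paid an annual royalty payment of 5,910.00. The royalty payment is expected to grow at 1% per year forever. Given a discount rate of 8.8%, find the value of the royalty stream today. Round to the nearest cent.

D₁ = D₀ × (1 + g) = 5,910.00 × 1.01 = 5,969.1000
Growing perpetuity: P = D₁ / (r − g) = 5,969.1000 / (0.088 − 0.01) = 76,526.92

76526.92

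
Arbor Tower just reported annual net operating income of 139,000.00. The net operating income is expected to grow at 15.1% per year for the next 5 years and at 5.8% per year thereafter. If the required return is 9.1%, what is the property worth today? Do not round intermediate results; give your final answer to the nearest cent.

6642669.80

D_1 = 159989.00000
D_2 = 184147.33900
D_3 = 211953.58719
D_4 = 243958.57885
D_5 = 280796.32426
Terminal value at year 5: TV = D_5×(1+g_2)/(r−g_2) = 297082.51107/0.033 = 9002500.33542
P_0 = D_1/(1+r)^1 + D_2/(1+r)^2 + D_3/(1+r)^3 + D_4/(1+r)^4 + D_5/(1+r)^5 + TV/(1+r)^5
    = 146644.36297 + 154709.13087 + 163217.42404 + 172193.63435 + 181663.49508 + 5824241.75139 = 6642669.79870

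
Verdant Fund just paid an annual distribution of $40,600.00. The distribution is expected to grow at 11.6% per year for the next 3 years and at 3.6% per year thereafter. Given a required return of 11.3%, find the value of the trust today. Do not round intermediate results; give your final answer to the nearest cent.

D_1 = 45309.60000
D_2 = 50565.51360
D_3 = 56431.11318
Terminal value at year 3: TV = D_3×(1+g_2)/(r−g_2) = 58462.63325/0.077 = 759254.97730
P_0 = D_1/(1+r)^1 + D_2/(1+r)^2 + D_3/(1+r)^3 + TV/(1+r)^3
    = 40709.43396 + 40819.16289 + 40929.18759 + 550683.61488 = 673141.39933

$673141.40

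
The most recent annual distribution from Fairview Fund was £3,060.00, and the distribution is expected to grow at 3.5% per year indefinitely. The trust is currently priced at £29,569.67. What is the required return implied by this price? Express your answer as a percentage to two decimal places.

D₁ = £3,060.00 × 1.035 = £3,167.1000
P = D₁/(r − g) ⇒ r = D₁/P + g = £3,167.1000/£29,569.67 + 0.035 = 0.107106 + 0.035 = 0.142106

14.21%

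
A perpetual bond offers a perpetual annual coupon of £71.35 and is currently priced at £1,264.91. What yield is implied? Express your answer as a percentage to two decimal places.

5.64%

P = C/r ⇒ r = C/P = £71.35/£1,264.91 = 0.056407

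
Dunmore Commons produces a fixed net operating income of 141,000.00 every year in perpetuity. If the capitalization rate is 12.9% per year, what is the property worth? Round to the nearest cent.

Level perpetuity: PV = C / r = 141,000.00 / 0.129 = 1,093,023.26

1093023.26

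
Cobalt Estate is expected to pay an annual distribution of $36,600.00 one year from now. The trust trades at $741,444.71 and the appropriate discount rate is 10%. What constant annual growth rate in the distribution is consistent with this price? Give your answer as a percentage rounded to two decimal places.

5.06%

P = D₁/(r−g) ⇒ g = r − D₁/P = 0.1 − $36,600.00/$741,444.71 = 0.050637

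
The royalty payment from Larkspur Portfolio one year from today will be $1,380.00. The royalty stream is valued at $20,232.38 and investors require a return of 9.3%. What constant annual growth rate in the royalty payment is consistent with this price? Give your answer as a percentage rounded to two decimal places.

P = D₁/(r−g) ⇒ g = r − D₁/P = 0.093 − $1,380.00/$20,232.38 = 0.024793

2.48%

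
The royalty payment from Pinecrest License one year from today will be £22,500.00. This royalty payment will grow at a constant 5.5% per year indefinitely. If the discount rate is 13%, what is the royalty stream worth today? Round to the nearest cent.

Growing perpetuity: P = D₁ / (r − g) = £22,500.0000 / (0.13 − 0.055) = £300,000.00

£300000.00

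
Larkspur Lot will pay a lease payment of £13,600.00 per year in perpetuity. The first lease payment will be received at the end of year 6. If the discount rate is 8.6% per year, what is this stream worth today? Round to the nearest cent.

£104686.66

Value at end of year 5: C / r = £13,600.00 / 0.086 = £158,139.5349
Discount to today: PV = £158,139.5349 / (1 + 0.086)^5 = £158,139.5349 / 1.510599 = £104,686.66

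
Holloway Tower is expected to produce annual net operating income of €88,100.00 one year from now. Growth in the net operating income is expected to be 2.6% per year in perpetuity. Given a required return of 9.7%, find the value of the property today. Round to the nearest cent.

Growing perpetuity: P = D₁ / (r − g) = €88,100.0000 / (0.097 − 0.026) = €1,240,845.07

€1240845.07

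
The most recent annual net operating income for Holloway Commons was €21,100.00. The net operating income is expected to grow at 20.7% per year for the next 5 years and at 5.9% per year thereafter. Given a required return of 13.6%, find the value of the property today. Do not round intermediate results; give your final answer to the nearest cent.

€519954.47

D_1 = 25467.70000
D_2 = 30739.51390
D_3 = 37102.59328
D_4 = 44782.83009
D_5 = 54052.87591
Terminal value at year 5: TV = D_5×(1+g_2)/(r−g_2) = 57241.99559/0.077 = 743402.54016
P_0 = D_1/(1+r)^1 + D_2/(1+r)^2 + D_3/(1+r)^3 + D_4/(1+r)^4 + D_5/(1+r)^5 + TV/(1+r)^5
    = 22418.75000 + 23819.92188 + 25308.66699 + 26890.45868 + 28571.11235 + 392945.55812 = 519954.46801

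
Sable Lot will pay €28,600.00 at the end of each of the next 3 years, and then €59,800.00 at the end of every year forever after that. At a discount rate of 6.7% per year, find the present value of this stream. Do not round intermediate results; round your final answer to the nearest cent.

€810207.79

PV of 3-year annuity: €28,600.00 × [1 − (1+0.067)^−3] / 0.067 = 75468.73418
Perpetuity value at year 3: €59,800.00 / 0.067 = 892537.31343
PV of perpetuity: 892537.31343 / (1+0.067)^3 = 734739.05105
Total PV = 75468.73418 + 734739.05105 = 810207.78523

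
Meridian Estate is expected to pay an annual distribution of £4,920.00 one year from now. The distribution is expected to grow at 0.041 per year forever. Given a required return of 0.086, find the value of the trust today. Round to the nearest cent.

£109333.33

Growing perpetuity: P = D₁ / (r − g) = £4,920.0000 / (0.086 − 0.041) = £109,333.33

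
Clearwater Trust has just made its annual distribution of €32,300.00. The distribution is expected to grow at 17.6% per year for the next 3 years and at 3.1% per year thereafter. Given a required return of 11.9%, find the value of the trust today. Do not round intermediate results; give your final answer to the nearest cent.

€546359.79

D_1 = 37984.80000
D_2 = 44670.12480
D_3 = 52532.06676
Terminal value at year 3: TV = D_3×(1+g_2)/(r−g_2) = 54160.56083/0.088 = 615460.91857
P_0 = D_1/(1+r)^1 + D_2/(1+r)^2 + D_3/(1+r)^3 + TV/(1+r)^3
    = 33945.30831 + 35674.42589 + 37491.62185 + 439248.43326 = 546359.78931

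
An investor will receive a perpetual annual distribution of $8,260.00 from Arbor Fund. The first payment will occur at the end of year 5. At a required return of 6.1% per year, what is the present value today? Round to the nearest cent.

$106853.48

Value at end of year 4: C / r = $8,260.00 / 0.061 = $135,409.8361
Discount to today: PV = $135,409.8361 / (1 + 0.061)^4 = $135,409.8361 / 1.267248 = $106,853.48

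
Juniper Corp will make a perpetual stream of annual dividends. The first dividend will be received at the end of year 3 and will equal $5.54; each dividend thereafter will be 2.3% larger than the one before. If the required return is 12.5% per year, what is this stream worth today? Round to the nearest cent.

$42.91

Value at end of year 2: C₁ / (r − g) = $5.54 / (0.125 − 0.023) = $54.3137
Discount to today: PV = $54.3137 / (1 + 0.125)^2 = $54.3137 / 1.265625 = $42.91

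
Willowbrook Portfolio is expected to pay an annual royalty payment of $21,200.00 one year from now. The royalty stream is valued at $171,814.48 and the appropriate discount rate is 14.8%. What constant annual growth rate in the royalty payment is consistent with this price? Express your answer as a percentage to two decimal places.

2.46%

P = D₁/(r−g) ⇒ g = r − D₁/P = 0.148 − $21,200.00/$171,814.48 = 0.024611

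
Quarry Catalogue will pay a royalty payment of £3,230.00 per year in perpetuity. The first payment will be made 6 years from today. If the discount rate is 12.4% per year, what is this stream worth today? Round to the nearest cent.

Value at end of year 5: C / r = £3,230.00 / 0.124 = £26,048.3871
Discount to today: PV = £26,048.3871 / (1 + 0.124)^5 = £26,048.3871 / 1.794038 = £14,519.42

£14519.42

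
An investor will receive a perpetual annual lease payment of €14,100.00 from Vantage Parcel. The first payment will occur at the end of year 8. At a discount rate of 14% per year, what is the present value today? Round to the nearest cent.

€40249.19

Value at end of year 7: C / r = €14,100.00 / 0.14 = €100,714.2857
Discount to today: PV = €100,714.2857 / (1 + 0.14)^7 = €100,714.2857 / 2.502269 = €40,249.19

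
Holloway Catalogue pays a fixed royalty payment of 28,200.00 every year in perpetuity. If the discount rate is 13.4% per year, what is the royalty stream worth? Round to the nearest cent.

Level perpetuity: PV = C / r = 28,200.00 / 0.134 = 210,447.76

210447.76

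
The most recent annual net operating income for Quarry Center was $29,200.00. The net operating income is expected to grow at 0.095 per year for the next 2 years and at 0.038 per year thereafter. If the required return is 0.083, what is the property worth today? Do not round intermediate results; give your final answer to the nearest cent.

D_1 = 31974.00000
D_2 = 35011.53000
Terminal value at year 2: TV = D_2×(1+g_2)/(r−g_2) = 36341.96814/0.045 = 807599.29200
P_0 = D_1/(1+r)^1 + D_2/(1+r)^2 + TV/(1+r)^2
    = 29523.54571 + 29850.67641 + 688555.60245 = 747929.82456

$747929.82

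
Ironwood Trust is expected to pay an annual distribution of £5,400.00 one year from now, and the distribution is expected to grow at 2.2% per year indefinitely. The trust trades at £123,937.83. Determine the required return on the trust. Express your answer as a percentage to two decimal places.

6.56%

P = D₁/(r − g) ⇒ r = D₁/P + g = £5,400.0000/£123,937.83 + 0.022 = 0.043570 + 0.022 = 0.065570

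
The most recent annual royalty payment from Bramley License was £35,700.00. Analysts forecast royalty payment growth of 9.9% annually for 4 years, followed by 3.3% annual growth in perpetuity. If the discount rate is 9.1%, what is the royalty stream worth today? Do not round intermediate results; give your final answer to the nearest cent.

£800121.93

D_1 = 39234.30000
D_2 = 43118.49570
D_3 = 47387.22677
D_4 = 52078.56222
Terminal value at year 4: TV = D_4×(1+g_2)/(r−g_2) = 53797.15478/0.058 = 927537.15135
P_0 = D_1/(1+r)^1 + D_2/(1+r)^2 + D_3/(1+r)^3 + D_4/(1+r)^4 + TV/(1+r)^4
    = 35961.77819 + 36225.47592 + 36491.10727 + 36758.68643 + 654684.88066 = 800121.92846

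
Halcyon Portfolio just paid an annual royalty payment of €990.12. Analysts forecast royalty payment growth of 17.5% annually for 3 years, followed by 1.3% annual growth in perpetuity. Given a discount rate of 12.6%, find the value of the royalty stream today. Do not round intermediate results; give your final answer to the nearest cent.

D_1 = 1163.39100
D_2 = 1366.98443
D_3 = 1606.20670
Terminal value at year 3: TV = D_3×(1+g_2)/(r−g_2) = 1627.08739/0.113 = 14399.00342
P_0 = D_1/(1+r)^1 + D_2/(1+r)^2 + D_3/(1+r)^3 + TV/(1+r)^3
    = 1033.20693 + 1078.16886 + 1125.08740 + 10085.96051 = 13322.42370

€13322.42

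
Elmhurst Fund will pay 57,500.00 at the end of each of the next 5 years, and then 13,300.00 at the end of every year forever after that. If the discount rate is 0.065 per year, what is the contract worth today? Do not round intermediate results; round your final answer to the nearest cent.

PV of 5-year annuity: 57,500.00 × [1 − (1+0.065)^−5] / 0.065 = 238951.56769
Perpetuity value at year 5: 13,300.00 / 0.065 = 204615.38462
PV of perpetuity: 204615.38462 / (1+0.065)^5 = 149344.84809
Total PV = 238951.56769 + 149344.84809 = 388296.41578

388296.42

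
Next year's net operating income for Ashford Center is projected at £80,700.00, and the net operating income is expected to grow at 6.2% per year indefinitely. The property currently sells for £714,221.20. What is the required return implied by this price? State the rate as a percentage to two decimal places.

P = D₁/(r − g) ⇒ r = D₁/P + g = £80,700.0000/£714,221.20 + 0.062 = 0.112990 + 0.062 = 0.174990

17.50%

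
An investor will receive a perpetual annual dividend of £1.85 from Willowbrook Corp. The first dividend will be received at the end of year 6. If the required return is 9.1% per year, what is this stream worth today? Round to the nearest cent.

£13.15

Value at end of year 5: C / r = £1.85 / 0.091 = £20.3297
Discount to today: PV = £20.3297 / (1 + 0.091)^5 = £20.3297 / 1.545695 = £13.15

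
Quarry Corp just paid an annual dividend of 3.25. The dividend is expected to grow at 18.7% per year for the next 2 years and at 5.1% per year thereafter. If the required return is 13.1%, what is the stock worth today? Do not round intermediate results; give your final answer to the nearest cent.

D_1 = 3.85775
D_2 = 4.57915
Terminal value at year 2: TV = D_2×(1+g_2)/(r−g_2) = 4.81269/0.08 = 60.15857
P_0 = D_1/(1+r)^1 + D_2/(1+r)^2 + TV/(1+r)^2
    = 3.41092 + 3.57981 + 47.02971 = 54.02044

54.02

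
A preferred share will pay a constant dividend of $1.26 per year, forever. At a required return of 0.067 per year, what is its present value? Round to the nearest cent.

Level perpetuity: PV = C / r = $1.26 / 0.067 = $18.81

$18.81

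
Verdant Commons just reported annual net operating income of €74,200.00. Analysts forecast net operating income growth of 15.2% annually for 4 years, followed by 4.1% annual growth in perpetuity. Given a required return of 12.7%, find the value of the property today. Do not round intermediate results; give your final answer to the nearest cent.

D_1 = 85478.40000
D_2 = 98471.11680
D_3 = 113438.72655
D_4 = 130681.41299
Terminal value at year 4: TV = D_4×(1+g_2)/(r−g_2) = 136039.35092/0.086 = 1581852.91770
P_0 = D_1/(1+r)^1 + D_2/(1+r)^2 + D_3/(1+r)^3 + D_4/(1+r)^4 + TV/(1+r)^4
    = 75845.96273 + 77528.43751 + 79248.23426 + 81006.18089 + 980551.56170 = 1294180.37708

€1294180.38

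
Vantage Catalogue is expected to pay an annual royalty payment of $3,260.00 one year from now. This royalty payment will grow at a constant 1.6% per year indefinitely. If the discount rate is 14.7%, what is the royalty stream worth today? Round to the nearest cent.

Growing perpetuity: P = D₁ / (r − g) = $3,260.0000 / (0.147 − 0.016) = $24,885.50

$24885.50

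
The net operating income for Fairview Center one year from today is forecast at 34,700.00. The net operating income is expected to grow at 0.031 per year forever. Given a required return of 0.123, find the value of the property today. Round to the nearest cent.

Growing perpetuity: P = D₁ / (r − g) = 34,700.0000 / (0.123 − 0.031) = 377,173.91

377173.91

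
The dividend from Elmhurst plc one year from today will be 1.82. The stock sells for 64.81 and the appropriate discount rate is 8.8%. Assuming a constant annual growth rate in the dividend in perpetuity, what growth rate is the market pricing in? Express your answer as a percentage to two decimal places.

P = D₁/(r−g) ⇒ g = r − D₁/P = 0.088 − 1.82/64.81 = 0.059918

5.99%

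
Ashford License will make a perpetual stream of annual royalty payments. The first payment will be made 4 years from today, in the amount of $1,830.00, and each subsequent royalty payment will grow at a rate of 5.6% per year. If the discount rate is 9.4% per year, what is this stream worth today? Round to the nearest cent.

Value at end of year 3: C₁ / (r − g) = $1,830.00 / (0.094 − 0.056) = $48,157.8947
Discount to today: PV = $48,157.8947 / (1 + 0.094)^3 = $48,157.8947 / 1.309339 = $36,780.32

$36780.32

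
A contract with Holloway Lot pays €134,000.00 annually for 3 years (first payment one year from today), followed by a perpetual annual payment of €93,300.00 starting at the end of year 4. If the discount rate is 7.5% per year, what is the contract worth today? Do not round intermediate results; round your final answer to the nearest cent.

€1349841.40

PV of 3-year annuity: €134,000.00 × [1 − (1+0.075)^−3] / 0.075 = 348470.44914
Perpetuity value at year 3: €93,300.00 / 0.075 = 1244000.00000
PV of perpetuity: 1244000.00000 / (1+0.075)^3 = 1001370.94847
Total PV = 348470.44914 + 1001370.94847 = 1349841.39761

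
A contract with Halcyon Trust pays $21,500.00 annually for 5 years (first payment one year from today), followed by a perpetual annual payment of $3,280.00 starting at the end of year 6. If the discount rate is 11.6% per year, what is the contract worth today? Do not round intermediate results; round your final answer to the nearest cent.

$94610.96

PV of 5-year annuity: $21,500.00 × [1 − (1+0.116)^−5] / 0.116 = 78276.87506
Perpetuity value at year 5: $3,280.00 / 0.116 = 28275.86207
PV of perpetuity: 28275.86207 / (1+0.116)^5 = 16334.08764
Total PV = 78276.87506 + 16334.08764 = 94610.96270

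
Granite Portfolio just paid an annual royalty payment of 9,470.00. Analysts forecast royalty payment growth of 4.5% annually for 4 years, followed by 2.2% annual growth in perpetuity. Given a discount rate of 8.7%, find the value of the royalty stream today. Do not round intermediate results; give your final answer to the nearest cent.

D_1 = 9896.15000
D_2 = 10341.47675
D_3 = 10806.84320
D_4 = 11293.15115
Terminal value at year 4: TV = D_4×(1+g_2)/(r−g_2) = 11541.60047/0.065 = 177563.08420
P_0 = D_1/(1+r)^1 + D_2/(1+r)^2 + D_3/(1+r)^3 + D_4/(1+r)^4 + TV/(1+r)^4
    = 9104.09384 + 8752.32572 + 8414.14938 + 8089.03965 + 127184.59272 = 161544.20132

161544.20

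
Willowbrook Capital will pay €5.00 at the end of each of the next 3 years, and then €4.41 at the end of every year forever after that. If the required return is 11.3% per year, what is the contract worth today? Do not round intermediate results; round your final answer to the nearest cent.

PV of 3-year annuity: €5.00 × [1 − (1+0.113)^−3] / 0.113 = 12.15510
Perpetuity value at year 3: €4.41 / 0.113 = 39.02655
PV of perpetuity: 39.02655 / (1+0.113)^3 = 28.30575
Total PV = 12.15510 + 28.30575 = 40.46085

€40.46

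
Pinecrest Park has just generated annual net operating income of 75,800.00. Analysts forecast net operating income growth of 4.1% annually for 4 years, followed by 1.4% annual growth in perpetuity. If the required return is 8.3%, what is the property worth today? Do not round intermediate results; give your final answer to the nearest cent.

D_1 = 78907.80000
D_2 = 82143.01980
D_3 = 85510.88361
D_4 = 89016.82984
Terminal value at year 4: TV = D_4×(1+g_2)/(r−g_2) = 90263.06546/0.069 = 1308160.36895
P_0 = D_1/(1+r)^1 + D_2/(1+r)^2 + D_3/(1+r)^3 + D_4/(1+r)^4 + TV/(1+r)^4
    = 72860.38781 + 70034.77720 + 67318.74706 + 64708.04773 + 950926.96231 = 1225848.92212

1225848.92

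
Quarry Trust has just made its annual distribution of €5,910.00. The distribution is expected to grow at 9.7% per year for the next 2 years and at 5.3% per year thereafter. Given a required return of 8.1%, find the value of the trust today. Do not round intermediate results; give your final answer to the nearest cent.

D_1 = 6483.27000
D_2 = 7112.14719
Terminal value at year 2: TV = D_2×(1+g_2)/(r−g_2) = 7489.09099/0.028 = 267467.53540
P_0 = D_1/(1+r)^1 + D_2/(1+r)^2 + TV/(1+r)^2
    = 5997.47456 + 6086.24384 + 228886.24162 = 240969.96002

€240969.96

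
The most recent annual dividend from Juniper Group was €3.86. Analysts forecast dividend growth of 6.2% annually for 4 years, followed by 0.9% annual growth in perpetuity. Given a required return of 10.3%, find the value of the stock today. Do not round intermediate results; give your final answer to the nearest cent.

€49.67

D_1 = 4.09932
D_2 = 4.35348
D_3 = 4.62339
D_4 = 4.91004
Terminal value at year 4: TV = D_4×(1+g_2)/(r−g_2) = 4.95423/0.094 = 52.70462
P_0 = D_1/(1+r)^1 + D_2/(1+r)^2 + D_3/(1+r)^3 + D_4/(1+r)^4 + TV/(1+r)^4
    = 3.71652 + 3.57837 + 3.44536 + 3.31729 + 35.60792 = 49.66546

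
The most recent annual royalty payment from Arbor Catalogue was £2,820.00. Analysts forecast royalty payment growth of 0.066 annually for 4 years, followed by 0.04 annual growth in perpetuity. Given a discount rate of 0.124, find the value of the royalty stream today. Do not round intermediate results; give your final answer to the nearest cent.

£38144.65

D_1 = 3006.12000
D_2 = 3204.52392
D_3 = 3416.02250
D_4 = 3641.47998
Terminal value at year 4: TV = D_4×(1+g_2)/(r−g_2) = 3787.13918/0.084 = 45084.99027
P_0 = D_1/(1+r)^1 + D_2/(1+r)^2 + D_3/(1+r)^3 + D_4/(1+r)^4 + TV/(1+r)^4
    = 2674.48399 + 2536.47681 + 2405.59099 + 2281.45907 + 28246.63613 = 38144.64698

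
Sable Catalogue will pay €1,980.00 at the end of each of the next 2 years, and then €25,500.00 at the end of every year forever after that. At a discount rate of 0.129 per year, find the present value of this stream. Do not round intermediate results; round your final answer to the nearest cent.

€158389.57

PV of 2-year annuity: €1,980.00 × [1 − (1+0.129)^−2] / 0.129 = 3307.14295
Perpetuity value at year 2: €25,500.00 / 0.129 = 197674.41860
PV of perpetuity: 197674.41860 / (1+0.129)^2 = 155082.42604
Total PV = 3307.14295 + 155082.42604 = 158389.56899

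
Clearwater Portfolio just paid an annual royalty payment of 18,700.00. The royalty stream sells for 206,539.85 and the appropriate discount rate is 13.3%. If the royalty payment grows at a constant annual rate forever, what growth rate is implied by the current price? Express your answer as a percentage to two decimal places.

3.89%

P = D₀(1+g)/(r−g) ⇒ P(r−g) = D₀(1+g) ⇒ g(P+D₀) = P·r − D₀
g = (P·r − D₀)/(P + D₀) = (206,539.85×0.133 − 18,700.00) / (206,539.85 + 18,700.00) = 0.038935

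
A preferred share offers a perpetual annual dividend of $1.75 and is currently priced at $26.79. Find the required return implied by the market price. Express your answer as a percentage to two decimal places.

P = C/r ⇒ r = C/P = $1.75/$26.79 = 0.065323

6.53%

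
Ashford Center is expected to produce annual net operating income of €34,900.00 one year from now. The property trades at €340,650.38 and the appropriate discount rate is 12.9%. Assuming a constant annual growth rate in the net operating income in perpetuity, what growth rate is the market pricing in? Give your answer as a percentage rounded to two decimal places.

P = D₁/(r−g) ⇒ g = r − D₁/P = 0.129 − €34,900.00/€340,650.38 = 0.026549

2.65%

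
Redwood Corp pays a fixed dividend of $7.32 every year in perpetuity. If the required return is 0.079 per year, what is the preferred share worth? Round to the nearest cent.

$92.66

Level perpetuity: PV = C / r = $7.32 / 0.079 = $92.66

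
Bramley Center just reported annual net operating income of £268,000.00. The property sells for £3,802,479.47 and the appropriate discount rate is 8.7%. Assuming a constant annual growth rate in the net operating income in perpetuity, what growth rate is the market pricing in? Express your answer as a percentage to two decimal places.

1.54%

P = D₀(1+g)/(r−g) ⇒ P(r−g) = D₀(1+g) ⇒ g(P+D₀) = P·r − D₀
g = (P·r − D₀)/(P + D₀) = (£3,802,479.47×0.087 − £268,000.00) / (£3,802,479.47 + £268,000.00) = 0.015432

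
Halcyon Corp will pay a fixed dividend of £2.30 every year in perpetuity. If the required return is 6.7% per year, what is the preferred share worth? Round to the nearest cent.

Level perpetuity: PV = C / r = £2.30 / 0.067 = £34.33

£34.33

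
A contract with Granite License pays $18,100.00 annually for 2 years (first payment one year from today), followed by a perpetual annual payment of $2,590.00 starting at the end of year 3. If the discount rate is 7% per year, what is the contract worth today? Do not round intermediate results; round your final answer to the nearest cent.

$65042.36

PV of 2-year annuity: $18,100.00 × [1 − (1+0.07)^−2] / 0.07 = 32725.12883
Perpetuity value at year 2: $2,590.00 / 0.07 = 37000.00000
PV of perpetuity: 37000.00000 / (1+0.07)^2 = 32317.23295
Total PV = 32725.12883 + 32317.23295 = 65042.36178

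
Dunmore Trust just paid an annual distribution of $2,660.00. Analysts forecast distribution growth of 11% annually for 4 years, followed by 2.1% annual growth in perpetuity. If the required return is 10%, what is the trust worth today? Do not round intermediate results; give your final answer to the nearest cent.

$46529.26

D_1 = 2952.60000
D_2 = 3277.38600
D_3 = 3637.89846
D_4 = 4038.06729
Terminal value at year 4: TV = D_4×(1+g_2)/(r−g_2) = 4122.86670/0.079 = 52188.18612
P_0 = D_1/(1+r)^1 + D_2/(1+r)^2 + D_3/(1+r)^3 + D_4/(1+r)^4 + TV/(1+r)^4
    = 2684.18182 + 2708.58347 + 2733.20696 + 2758.05429 + 35645.23333 = 46529.25987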